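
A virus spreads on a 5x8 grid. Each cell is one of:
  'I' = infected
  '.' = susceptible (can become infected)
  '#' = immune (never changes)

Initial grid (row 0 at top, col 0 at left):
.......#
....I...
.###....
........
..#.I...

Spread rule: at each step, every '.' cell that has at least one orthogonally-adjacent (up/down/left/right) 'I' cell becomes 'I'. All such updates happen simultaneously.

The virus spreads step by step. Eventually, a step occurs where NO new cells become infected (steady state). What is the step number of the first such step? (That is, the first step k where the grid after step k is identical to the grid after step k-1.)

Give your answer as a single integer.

Step 0 (initial): 2 infected
Step 1: +7 new -> 9 infected
Step 2: +8 new -> 17 infected
Step 3: +8 new -> 25 infected
Step 4: +5 new -> 30 infected
Step 5: +4 new -> 34 infected
Step 6: +1 new -> 35 infected
Step 7: +0 new -> 35 infected

Answer: 7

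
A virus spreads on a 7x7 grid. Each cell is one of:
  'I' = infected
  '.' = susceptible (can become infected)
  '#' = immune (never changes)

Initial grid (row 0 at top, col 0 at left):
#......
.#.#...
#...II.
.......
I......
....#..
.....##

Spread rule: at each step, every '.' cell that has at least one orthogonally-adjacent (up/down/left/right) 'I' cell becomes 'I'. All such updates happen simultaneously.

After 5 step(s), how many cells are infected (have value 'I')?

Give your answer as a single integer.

Step 0 (initial): 3 infected
Step 1: +9 new -> 12 infected
Step 2: +12 new -> 24 infected
Step 3: +10 new -> 34 infected
Step 4: +4 new -> 38 infected
Step 5: +2 new -> 40 infected

Answer: 40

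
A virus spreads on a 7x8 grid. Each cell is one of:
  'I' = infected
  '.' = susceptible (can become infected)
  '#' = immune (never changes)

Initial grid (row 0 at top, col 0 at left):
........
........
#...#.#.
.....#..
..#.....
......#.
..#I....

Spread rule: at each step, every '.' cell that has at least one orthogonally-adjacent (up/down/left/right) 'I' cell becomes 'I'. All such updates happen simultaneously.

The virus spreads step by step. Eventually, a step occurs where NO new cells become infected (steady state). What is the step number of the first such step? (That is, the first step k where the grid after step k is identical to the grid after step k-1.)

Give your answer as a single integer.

Answer: 11

Derivation:
Step 0 (initial): 1 infected
Step 1: +2 new -> 3 infected
Step 2: +4 new -> 7 infected
Step 3: +5 new -> 12 infected
Step 4: +8 new -> 20 infected
Step 5: +7 new -> 27 infected
Step 6: +7 new -> 34 infected
Step 7: +5 new -> 39 infected
Step 8: +6 new -> 45 infected
Step 9: +3 new -> 48 infected
Step 10: +1 new -> 49 infected
Step 11: +0 new -> 49 infected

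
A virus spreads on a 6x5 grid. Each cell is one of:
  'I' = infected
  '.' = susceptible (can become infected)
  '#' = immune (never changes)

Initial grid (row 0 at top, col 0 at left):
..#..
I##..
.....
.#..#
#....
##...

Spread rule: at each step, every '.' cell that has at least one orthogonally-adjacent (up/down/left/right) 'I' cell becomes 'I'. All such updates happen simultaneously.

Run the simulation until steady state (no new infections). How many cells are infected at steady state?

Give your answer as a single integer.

Answer: 22

Derivation:
Step 0 (initial): 1 infected
Step 1: +2 new -> 3 infected
Step 2: +3 new -> 6 infected
Step 3: +1 new -> 7 infected
Step 4: +2 new -> 9 infected
Step 5: +4 new -> 13 infected
Step 6: +5 new -> 18 infected
Step 7: +3 new -> 21 infected
Step 8: +1 new -> 22 infected
Step 9: +0 new -> 22 infected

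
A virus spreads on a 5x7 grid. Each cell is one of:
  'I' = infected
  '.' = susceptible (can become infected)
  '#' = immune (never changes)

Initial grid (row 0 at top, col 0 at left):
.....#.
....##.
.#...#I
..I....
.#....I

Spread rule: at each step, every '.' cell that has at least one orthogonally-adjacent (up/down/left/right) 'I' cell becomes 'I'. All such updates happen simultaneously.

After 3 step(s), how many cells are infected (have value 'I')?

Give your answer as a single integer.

Step 0 (initial): 3 infected
Step 1: +7 new -> 10 infected
Step 2: +8 new -> 18 infected
Step 3: +6 new -> 24 infected

Answer: 24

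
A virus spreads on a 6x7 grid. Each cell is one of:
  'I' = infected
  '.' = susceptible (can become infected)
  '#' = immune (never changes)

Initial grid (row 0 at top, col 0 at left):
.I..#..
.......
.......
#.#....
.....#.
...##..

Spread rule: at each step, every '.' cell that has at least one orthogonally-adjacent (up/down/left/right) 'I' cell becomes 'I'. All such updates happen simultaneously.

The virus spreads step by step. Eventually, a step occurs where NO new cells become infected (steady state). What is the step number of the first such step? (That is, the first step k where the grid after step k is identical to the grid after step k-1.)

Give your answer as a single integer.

Answer: 12

Derivation:
Step 0 (initial): 1 infected
Step 1: +3 new -> 4 infected
Step 2: +4 new -> 8 infected
Step 3: +4 new -> 12 infected
Step 4: +3 new -> 15 infected
Step 5: +6 new -> 21 infected
Step 6: +7 new -> 28 infected
Step 7: +4 new -> 32 infected
Step 8: +1 new -> 33 infected
Step 9: +1 new -> 34 infected
Step 10: +1 new -> 35 infected
Step 11: +1 new -> 36 infected
Step 12: +0 new -> 36 infected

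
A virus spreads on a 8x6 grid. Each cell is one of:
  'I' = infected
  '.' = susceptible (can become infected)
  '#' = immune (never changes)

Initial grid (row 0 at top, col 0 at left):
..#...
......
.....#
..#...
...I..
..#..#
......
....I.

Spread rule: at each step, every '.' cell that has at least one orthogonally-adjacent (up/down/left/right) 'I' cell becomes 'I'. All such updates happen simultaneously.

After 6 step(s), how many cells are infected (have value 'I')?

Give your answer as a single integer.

Answer: 42

Derivation:
Step 0 (initial): 2 infected
Step 1: +7 new -> 9 infected
Step 2: +8 new -> 17 infected
Step 3: +9 new -> 26 infected
Step 4: +8 new -> 34 infected
Step 5: +5 new -> 39 infected
Step 6: +3 new -> 42 infected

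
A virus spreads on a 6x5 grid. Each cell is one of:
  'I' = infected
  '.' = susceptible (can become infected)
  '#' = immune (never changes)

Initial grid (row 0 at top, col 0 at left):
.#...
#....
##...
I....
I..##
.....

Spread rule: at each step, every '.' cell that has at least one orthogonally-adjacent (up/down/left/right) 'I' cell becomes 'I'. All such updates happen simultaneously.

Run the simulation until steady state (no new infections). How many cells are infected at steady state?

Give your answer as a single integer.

Step 0 (initial): 2 infected
Step 1: +3 new -> 5 infected
Step 2: +3 new -> 8 infected
Step 3: +3 new -> 11 infected
Step 4: +4 new -> 15 infected
Step 5: +5 new -> 20 infected
Step 6: +2 new -> 22 infected
Step 7: +1 new -> 23 infected
Step 8: +0 new -> 23 infected

Answer: 23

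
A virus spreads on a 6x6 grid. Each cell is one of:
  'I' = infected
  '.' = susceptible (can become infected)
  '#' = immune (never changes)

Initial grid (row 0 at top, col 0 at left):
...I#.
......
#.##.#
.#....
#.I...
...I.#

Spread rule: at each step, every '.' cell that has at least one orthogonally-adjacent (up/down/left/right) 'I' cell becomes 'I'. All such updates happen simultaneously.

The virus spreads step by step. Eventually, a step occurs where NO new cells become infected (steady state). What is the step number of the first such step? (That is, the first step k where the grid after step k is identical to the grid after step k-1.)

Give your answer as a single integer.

Step 0 (initial): 3 infected
Step 1: +7 new -> 10 infected
Step 2: +6 new -> 16 infected
Step 3: +7 new -> 23 infected
Step 4: +4 new -> 27 infected
Step 5: +0 new -> 27 infected

Answer: 5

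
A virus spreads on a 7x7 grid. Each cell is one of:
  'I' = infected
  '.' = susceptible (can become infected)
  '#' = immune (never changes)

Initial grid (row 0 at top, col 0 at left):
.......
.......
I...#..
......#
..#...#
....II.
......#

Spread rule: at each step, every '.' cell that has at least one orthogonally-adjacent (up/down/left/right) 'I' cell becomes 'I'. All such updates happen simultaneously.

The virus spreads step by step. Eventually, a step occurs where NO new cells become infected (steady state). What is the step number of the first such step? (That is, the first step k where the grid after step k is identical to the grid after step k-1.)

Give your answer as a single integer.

Step 0 (initial): 3 infected
Step 1: +9 new -> 12 infected
Step 2: +10 new -> 22 infected
Step 3: +10 new -> 32 infected
Step 4: +6 new -> 38 infected
Step 5: +4 new -> 42 infected
Step 6: +2 new -> 44 infected
Step 7: +0 new -> 44 infected

Answer: 7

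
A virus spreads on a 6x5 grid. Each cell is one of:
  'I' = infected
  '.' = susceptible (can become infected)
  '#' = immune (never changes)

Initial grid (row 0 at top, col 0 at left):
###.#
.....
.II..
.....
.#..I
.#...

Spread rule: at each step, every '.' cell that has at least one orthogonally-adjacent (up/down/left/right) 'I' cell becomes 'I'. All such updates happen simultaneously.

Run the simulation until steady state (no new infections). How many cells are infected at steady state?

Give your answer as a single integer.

Answer: 24

Derivation:
Step 0 (initial): 3 infected
Step 1: +9 new -> 12 infected
Step 2: +7 new -> 19 infected
Step 3: +4 new -> 23 infected
Step 4: +1 new -> 24 infected
Step 5: +0 new -> 24 infected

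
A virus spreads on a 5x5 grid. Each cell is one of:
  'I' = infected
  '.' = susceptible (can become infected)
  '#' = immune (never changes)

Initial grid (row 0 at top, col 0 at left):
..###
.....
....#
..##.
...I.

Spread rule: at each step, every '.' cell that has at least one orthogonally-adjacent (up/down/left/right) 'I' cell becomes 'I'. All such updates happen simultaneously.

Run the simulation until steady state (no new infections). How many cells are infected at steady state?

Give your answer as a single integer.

Answer: 19

Derivation:
Step 0 (initial): 1 infected
Step 1: +2 new -> 3 infected
Step 2: +2 new -> 5 infected
Step 3: +2 new -> 7 infected
Step 4: +2 new -> 9 infected
Step 5: +3 new -> 12 infected
Step 6: +4 new -> 16 infected
Step 7: +2 new -> 18 infected
Step 8: +1 new -> 19 infected
Step 9: +0 new -> 19 infected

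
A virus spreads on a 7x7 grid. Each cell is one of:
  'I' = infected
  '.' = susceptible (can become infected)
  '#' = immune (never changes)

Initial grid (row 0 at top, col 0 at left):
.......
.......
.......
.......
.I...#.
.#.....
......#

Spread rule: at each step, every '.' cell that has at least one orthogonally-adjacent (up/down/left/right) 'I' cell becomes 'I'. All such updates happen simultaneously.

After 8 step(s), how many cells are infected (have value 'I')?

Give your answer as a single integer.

Step 0 (initial): 1 infected
Step 1: +3 new -> 4 infected
Step 2: +6 new -> 10 infected
Step 3: +8 new -> 18 infected
Step 4: +8 new -> 26 infected
Step 5: +7 new -> 33 infected
Step 6: +6 new -> 39 infected
Step 7: +4 new -> 43 infected
Step 8: +2 new -> 45 infected

Answer: 45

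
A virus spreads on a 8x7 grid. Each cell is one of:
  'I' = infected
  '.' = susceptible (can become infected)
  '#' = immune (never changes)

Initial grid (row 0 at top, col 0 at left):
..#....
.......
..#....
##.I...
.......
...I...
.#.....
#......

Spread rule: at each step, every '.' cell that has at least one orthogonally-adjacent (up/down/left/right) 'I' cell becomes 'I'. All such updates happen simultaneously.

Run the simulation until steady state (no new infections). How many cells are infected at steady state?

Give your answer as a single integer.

Answer: 50

Derivation:
Step 0 (initial): 2 infected
Step 1: +7 new -> 9 infected
Step 2: +10 new -> 19 infected
Step 3: +12 new -> 31 infected
Step 4: +10 new -> 41 infected
Step 5: +6 new -> 47 infected
Step 6: +3 new -> 50 infected
Step 7: +0 new -> 50 infected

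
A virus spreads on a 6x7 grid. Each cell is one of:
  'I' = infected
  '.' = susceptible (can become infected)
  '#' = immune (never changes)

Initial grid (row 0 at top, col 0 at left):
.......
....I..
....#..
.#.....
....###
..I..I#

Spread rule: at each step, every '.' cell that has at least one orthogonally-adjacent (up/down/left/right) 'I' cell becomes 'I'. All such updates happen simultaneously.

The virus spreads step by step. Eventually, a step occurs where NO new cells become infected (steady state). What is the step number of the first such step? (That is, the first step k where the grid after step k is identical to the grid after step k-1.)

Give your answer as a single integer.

Step 0 (initial): 3 infected
Step 1: +7 new -> 10 infected
Step 2: +10 new -> 20 infected
Step 3: +8 new -> 28 infected
Step 4: +6 new -> 34 infected
Step 5: +2 new -> 36 infected
Step 6: +0 new -> 36 infected

Answer: 6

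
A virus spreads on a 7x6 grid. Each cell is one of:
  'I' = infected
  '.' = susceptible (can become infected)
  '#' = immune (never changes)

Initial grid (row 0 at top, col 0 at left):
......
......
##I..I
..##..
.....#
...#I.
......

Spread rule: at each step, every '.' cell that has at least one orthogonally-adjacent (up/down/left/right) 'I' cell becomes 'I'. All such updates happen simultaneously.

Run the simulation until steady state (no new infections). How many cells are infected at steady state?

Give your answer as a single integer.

Answer: 36

Derivation:
Step 0 (initial): 3 infected
Step 1: +8 new -> 11 infected
Step 2: +9 new -> 20 infected
Step 3: +6 new -> 26 infected
Step 4: +4 new -> 30 infected
Step 5: +4 new -> 34 infected
Step 6: +2 new -> 36 infected
Step 7: +0 new -> 36 infected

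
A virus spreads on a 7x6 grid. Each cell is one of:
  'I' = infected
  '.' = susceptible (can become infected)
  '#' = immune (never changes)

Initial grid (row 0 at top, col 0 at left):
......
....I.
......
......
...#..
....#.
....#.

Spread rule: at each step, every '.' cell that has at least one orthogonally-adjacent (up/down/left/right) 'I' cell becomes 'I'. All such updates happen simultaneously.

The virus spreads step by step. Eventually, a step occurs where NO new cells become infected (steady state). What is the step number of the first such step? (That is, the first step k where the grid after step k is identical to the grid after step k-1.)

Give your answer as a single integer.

Answer: 10

Derivation:
Step 0 (initial): 1 infected
Step 1: +4 new -> 5 infected
Step 2: +6 new -> 11 infected
Step 3: +6 new -> 17 infected
Step 4: +5 new -> 22 infected
Step 5: +5 new -> 27 infected
Step 6: +4 new -> 31 infected
Step 7: +4 new -> 35 infected
Step 8: +3 new -> 38 infected
Step 9: +1 new -> 39 infected
Step 10: +0 new -> 39 infected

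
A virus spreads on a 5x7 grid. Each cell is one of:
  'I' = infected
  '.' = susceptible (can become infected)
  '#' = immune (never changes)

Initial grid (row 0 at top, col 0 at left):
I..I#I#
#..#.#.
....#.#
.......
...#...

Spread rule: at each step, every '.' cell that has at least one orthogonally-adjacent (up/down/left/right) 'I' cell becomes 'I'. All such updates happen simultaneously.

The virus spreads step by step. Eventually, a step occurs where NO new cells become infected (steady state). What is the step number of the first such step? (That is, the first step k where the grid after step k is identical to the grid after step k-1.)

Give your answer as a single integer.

Step 0 (initial): 3 infected
Step 1: +2 new -> 5 infected
Step 2: +2 new -> 7 infected
Step 3: +2 new -> 9 infected
Step 4: +4 new -> 13 infected
Step 5: +4 new -> 17 infected
Step 6: +2 new -> 19 infected
Step 7: +2 new -> 21 infected
Step 8: +3 new -> 24 infected
Step 9: +1 new -> 25 infected
Step 10: +0 new -> 25 infected

Answer: 10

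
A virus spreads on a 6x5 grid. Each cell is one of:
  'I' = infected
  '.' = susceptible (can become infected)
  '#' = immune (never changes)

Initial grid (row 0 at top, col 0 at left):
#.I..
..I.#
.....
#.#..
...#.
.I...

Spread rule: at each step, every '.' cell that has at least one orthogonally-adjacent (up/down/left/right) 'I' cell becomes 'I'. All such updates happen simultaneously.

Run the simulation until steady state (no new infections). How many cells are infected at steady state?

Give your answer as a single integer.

Step 0 (initial): 3 infected
Step 1: +8 new -> 11 infected
Step 2: +8 new -> 19 infected
Step 3: +4 new -> 23 infected
Step 4: +2 new -> 25 infected
Step 5: +0 new -> 25 infected

Answer: 25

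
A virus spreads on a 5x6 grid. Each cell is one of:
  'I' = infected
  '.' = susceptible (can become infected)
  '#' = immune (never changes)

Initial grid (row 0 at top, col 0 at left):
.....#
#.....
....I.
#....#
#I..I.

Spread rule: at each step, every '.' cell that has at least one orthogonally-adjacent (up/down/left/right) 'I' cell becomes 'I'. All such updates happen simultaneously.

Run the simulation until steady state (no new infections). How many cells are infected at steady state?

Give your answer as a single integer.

Step 0 (initial): 3 infected
Step 1: +8 new -> 11 infected
Step 2: +7 new -> 18 infected
Step 3: +4 new -> 22 infected
Step 4: +2 new -> 24 infected
Step 5: +1 new -> 25 infected
Step 6: +0 new -> 25 infected

Answer: 25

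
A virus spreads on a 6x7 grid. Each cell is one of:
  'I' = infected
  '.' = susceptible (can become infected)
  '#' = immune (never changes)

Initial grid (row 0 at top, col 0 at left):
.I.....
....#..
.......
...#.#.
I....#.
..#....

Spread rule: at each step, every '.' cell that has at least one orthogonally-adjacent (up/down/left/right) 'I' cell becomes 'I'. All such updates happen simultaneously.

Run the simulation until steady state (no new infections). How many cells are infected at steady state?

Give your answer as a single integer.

Step 0 (initial): 2 infected
Step 1: +6 new -> 8 infected
Step 2: +8 new -> 16 infected
Step 3: +5 new -> 21 infected
Step 4: +4 new -> 25 infected
Step 5: +5 new -> 30 infected
Step 6: +3 new -> 33 infected
Step 7: +2 new -> 35 infected
Step 8: +2 new -> 37 infected
Step 9: +0 new -> 37 infected

Answer: 37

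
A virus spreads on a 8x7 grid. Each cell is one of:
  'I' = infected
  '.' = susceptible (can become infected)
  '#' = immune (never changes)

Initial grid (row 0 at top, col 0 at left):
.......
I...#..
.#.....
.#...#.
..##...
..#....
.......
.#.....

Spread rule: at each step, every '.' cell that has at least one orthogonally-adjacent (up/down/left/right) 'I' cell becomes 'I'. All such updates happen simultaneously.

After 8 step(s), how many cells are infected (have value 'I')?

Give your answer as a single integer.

Step 0 (initial): 1 infected
Step 1: +3 new -> 4 infected
Step 2: +3 new -> 7 infected
Step 3: +4 new -> 11 infected
Step 4: +5 new -> 16 infected
Step 5: +5 new -> 21 infected
Step 6: +5 new -> 26 infected
Step 7: +5 new -> 31 infected
Step 8: +6 new -> 37 infected

Answer: 37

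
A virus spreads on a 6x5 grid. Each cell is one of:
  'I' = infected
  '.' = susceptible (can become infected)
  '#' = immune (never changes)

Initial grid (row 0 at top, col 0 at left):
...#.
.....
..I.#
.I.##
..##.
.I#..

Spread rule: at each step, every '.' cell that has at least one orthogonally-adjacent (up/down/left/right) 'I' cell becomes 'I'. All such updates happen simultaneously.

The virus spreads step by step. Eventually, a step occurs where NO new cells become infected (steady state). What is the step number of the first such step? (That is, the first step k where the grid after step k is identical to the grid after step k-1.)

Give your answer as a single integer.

Step 0 (initial): 3 infected
Step 1: +7 new -> 10 infected
Step 2: +5 new -> 15 infected
Step 3: +3 new -> 18 infected
Step 4: +2 new -> 20 infected
Step 5: +0 new -> 20 infected

Answer: 5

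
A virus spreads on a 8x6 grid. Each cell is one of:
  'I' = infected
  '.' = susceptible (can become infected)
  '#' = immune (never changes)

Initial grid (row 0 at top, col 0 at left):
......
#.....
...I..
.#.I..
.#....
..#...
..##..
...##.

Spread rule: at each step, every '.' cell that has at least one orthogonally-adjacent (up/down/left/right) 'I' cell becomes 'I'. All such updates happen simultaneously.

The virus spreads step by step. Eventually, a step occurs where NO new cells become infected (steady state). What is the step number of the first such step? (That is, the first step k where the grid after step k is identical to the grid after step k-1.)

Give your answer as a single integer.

Answer: 11

Derivation:
Step 0 (initial): 2 infected
Step 1: +6 new -> 8 infected
Step 2: +9 new -> 17 infected
Step 3: +7 new -> 24 infected
Step 4: +5 new -> 29 infected
Step 5: +3 new -> 32 infected
Step 6: +2 new -> 34 infected
Step 7: +2 new -> 36 infected
Step 8: +2 new -> 38 infected
Step 9: +1 new -> 39 infected
Step 10: +1 new -> 40 infected
Step 11: +0 new -> 40 infected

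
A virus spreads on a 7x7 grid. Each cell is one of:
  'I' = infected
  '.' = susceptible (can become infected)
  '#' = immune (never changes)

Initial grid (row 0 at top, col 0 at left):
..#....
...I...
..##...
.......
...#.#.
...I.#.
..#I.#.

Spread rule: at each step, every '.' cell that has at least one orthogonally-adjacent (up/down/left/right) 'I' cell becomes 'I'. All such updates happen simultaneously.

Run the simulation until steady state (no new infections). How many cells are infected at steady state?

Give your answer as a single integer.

Answer: 41

Derivation:
Step 0 (initial): 3 infected
Step 1: +6 new -> 9 infected
Step 2: +7 new -> 16 infected
Step 3: +11 new -> 27 infected
Step 4: +9 new -> 36 infected
Step 5: +2 new -> 38 infected
Step 6: +1 new -> 39 infected
Step 7: +1 new -> 40 infected
Step 8: +1 new -> 41 infected
Step 9: +0 new -> 41 infected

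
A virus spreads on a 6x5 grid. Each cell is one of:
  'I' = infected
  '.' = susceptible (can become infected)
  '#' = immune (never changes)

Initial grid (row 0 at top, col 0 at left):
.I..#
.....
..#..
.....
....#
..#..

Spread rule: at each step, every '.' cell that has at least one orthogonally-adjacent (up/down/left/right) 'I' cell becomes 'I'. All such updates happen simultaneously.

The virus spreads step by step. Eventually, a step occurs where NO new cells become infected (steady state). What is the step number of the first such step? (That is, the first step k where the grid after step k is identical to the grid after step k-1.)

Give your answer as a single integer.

Step 0 (initial): 1 infected
Step 1: +3 new -> 4 infected
Step 2: +4 new -> 8 infected
Step 3: +3 new -> 11 infected
Step 4: +5 new -> 16 infected
Step 5: +5 new -> 21 infected
Step 6: +3 new -> 24 infected
Step 7: +1 new -> 25 infected
Step 8: +1 new -> 26 infected
Step 9: +0 new -> 26 infected

Answer: 9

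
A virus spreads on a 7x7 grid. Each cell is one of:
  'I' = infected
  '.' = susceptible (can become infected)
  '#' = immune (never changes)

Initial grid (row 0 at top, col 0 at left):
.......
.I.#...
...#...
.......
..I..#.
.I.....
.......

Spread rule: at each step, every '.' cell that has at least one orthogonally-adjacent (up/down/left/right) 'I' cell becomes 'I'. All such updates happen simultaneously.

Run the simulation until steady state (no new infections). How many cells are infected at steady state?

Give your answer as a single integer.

Step 0 (initial): 3 infected
Step 1: +10 new -> 13 infected
Step 2: +11 new -> 24 infected
Step 3: +5 new -> 29 infected
Step 4: +5 new -> 34 infected
Step 5: +6 new -> 40 infected
Step 6: +5 new -> 45 infected
Step 7: +1 new -> 46 infected
Step 8: +0 new -> 46 infected

Answer: 46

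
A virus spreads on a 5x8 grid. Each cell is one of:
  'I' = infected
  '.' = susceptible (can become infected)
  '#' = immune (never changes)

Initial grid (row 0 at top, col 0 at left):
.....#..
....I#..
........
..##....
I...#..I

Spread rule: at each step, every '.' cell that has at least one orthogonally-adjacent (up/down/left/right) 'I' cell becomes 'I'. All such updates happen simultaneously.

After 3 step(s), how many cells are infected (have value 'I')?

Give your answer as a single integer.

Answer: 30

Derivation:
Step 0 (initial): 3 infected
Step 1: +7 new -> 10 infected
Step 2: +11 new -> 21 infected
Step 3: +9 new -> 30 infected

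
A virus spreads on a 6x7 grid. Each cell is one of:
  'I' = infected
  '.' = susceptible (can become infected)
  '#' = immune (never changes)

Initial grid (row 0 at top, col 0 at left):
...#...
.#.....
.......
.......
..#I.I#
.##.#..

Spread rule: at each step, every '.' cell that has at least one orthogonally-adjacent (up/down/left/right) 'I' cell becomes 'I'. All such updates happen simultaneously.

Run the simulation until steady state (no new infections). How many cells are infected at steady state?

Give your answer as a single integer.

Step 0 (initial): 2 infected
Step 1: +5 new -> 7 infected
Step 2: +6 new -> 13 infected
Step 3: +6 new -> 19 infected
Step 4: +7 new -> 26 infected
Step 5: +5 new -> 31 infected
Step 6: +3 new -> 34 infected
Step 7: +1 new -> 35 infected
Step 8: +0 new -> 35 infected

Answer: 35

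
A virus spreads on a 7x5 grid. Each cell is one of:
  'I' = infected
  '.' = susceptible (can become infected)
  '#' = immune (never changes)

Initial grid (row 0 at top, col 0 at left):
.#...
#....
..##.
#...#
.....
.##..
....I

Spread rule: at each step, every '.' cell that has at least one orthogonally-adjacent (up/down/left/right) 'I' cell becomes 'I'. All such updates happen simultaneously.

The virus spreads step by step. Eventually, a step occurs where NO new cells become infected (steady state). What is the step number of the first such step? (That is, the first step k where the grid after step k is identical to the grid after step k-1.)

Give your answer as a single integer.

Answer: 13

Derivation:
Step 0 (initial): 1 infected
Step 1: +2 new -> 3 infected
Step 2: +3 new -> 6 infected
Step 3: +2 new -> 8 infected
Step 4: +3 new -> 11 infected
Step 5: +3 new -> 14 infected
Step 6: +2 new -> 16 infected
Step 7: +1 new -> 17 infected
Step 8: +2 new -> 19 infected
Step 9: +1 new -> 20 infected
Step 10: +2 new -> 22 infected
Step 11: +2 new -> 24 infected
Step 12: +2 new -> 26 infected
Step 13: +0 new -> 26 infected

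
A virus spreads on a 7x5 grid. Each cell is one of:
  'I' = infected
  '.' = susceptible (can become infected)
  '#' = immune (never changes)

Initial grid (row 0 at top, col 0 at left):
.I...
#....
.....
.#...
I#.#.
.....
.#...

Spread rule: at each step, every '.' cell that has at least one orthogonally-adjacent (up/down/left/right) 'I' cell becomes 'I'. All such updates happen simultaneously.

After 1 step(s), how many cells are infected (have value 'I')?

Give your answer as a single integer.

Step 0 (initial): 2 infected
Step 1: +5 new -> 7 infected

Answer: 7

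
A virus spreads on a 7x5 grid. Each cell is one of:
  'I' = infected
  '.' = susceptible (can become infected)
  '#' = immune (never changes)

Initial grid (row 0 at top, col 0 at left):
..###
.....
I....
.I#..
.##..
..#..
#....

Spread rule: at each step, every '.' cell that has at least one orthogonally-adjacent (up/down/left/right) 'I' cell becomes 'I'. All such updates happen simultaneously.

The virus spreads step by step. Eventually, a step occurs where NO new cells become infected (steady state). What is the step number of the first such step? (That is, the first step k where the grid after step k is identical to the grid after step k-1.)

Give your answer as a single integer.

Step 0 (initial): 2 infected
Step 1: +3 new -> 5 infected
Step 2: +4 new -> 9 infected
Step 3: +4 new -> 13 infected
Step 4: +4 new -> 17 infected
Step 5: +4 new -> 21 infected
Step 6: +3 new -> 24 infected
Step 7: +2 new -> 26 infected
Step 8: +1 new -> 27 infected
Step 9: +0 new -> 27 infected

Answer: 9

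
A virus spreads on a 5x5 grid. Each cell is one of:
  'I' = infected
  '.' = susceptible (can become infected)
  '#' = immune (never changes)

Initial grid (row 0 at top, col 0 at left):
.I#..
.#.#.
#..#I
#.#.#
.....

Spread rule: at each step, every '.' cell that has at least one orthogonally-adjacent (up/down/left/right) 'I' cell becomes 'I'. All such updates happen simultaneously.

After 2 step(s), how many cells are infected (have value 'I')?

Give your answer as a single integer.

Step 0 (initial): 2 infected
Step 1: +2 new -> 4 infected
Step 2: +2 new -> 6 infected

Answer: 6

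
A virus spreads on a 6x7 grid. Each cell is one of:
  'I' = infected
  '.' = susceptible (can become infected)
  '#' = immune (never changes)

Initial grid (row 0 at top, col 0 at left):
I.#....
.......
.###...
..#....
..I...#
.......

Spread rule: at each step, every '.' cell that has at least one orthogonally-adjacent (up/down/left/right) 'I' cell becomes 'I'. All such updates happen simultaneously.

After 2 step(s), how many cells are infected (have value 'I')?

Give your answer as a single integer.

Step 0 (initial): 2 infected
Step 1: +5 new -> 7 infected
Step 2: +8 new -> 15 infected

Answer: 15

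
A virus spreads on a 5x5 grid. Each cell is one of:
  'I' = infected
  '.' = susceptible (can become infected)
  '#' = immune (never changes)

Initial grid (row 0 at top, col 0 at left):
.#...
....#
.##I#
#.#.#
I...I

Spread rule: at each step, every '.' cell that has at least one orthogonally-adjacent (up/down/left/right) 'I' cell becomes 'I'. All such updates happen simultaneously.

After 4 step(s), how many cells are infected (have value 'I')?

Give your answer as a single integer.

Answer: 15

Derivation:
Step 0 (initial): 3 infected
Step 1: +4 new -> 7 infected
Step 2: +4 new -> 11 infected
Step 3: +3 new -> 14 infected
Step 4: +1 new -> 15 infected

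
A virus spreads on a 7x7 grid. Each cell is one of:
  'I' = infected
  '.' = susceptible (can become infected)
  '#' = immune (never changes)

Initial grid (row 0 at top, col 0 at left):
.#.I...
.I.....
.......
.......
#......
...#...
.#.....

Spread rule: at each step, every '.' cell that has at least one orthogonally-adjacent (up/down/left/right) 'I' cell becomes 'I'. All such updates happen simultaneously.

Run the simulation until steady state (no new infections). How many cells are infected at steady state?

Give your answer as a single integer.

Step 0 (initial): 2 infected
Step 1: +6 new -> 8 infected
Step 2: +7 new -> 15 infected
Step 3: +7 new -> 22 infected
Step 4: +6 new -> 28 infected
Step 5: +5 new -> 33 infected
Step 6: +5 new -> 38 infected
Step 7: +4 new -> 42 infected
Step 8: +2 new -> 44 infected
Step 9: +1 new -> 45 infected
Step 10: +0 new -> 45 infected

Answer: 45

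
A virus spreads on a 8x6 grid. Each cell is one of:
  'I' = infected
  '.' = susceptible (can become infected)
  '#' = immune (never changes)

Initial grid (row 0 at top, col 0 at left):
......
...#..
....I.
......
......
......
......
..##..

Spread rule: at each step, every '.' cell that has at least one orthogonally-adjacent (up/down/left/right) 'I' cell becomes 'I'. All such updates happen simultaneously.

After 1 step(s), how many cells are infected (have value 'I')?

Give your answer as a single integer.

Step 0 (initial): 1 infected
Step 1: +4 new -> 5 infected

Answer: 5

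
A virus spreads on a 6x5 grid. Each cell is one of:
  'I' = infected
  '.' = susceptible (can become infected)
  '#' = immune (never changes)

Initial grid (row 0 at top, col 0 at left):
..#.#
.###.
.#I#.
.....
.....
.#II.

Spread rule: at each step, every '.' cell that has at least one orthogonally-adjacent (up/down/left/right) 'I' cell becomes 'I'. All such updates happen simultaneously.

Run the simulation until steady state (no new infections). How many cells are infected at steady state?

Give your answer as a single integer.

Step 0 (initial): 3 infected
Step 1: +4 new -> 7 infected
Step 2: +4 new -> 11 infected
Step 3: +3 new -> 14 infected
Step 4: +3 new -> 17 infected
Step 5: +2 new -> 19 infected
Step 6: +1 new -> 20 infected
Step 7: +1 new -> 21 infected
Step 8: +0 new -> 21 infected

Answer: 21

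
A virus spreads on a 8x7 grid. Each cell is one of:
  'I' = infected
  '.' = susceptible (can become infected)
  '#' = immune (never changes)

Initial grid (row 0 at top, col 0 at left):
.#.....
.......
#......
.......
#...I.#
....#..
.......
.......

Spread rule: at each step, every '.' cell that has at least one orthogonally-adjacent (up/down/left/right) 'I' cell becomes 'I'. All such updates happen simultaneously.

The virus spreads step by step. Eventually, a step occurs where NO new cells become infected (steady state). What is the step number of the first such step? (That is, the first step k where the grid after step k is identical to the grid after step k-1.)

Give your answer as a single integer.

Answer: 9

Derivation:
Step 0 (initial): 1 infected
Step 1: +3 new -> 4 infected
Step 2: +6 new -> 10 infected
Step 3: +10 new -> 20 infected
Step 4: +12 new -> 32 infected
Step 5: +11 new -> 43 infected
Step 6: +5 new -> 48 infected
Step 7: +2 new -> 50 infected
Step 8: +1 new -> 51 infected
Step 9: +0 new -> 51 infected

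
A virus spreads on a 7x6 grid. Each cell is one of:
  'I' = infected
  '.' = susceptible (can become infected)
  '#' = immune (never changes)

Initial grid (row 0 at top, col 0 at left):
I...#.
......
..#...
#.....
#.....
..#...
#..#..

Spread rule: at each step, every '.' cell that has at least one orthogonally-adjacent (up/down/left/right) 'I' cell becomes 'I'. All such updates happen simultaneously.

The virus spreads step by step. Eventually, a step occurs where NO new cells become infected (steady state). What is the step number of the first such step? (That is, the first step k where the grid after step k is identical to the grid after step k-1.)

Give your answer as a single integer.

Step 0 (initial): 1 infected
Step 1: +2 new -> 3 infected
Step 2: +3 new -> 6 infected
Step 3: +3 new -> 9 infected
Step 4: +2 new -> 11 infected
Step 5: +4 new -> 15 infected
Step 6: +5 new -> 20 infected
Step 7: +6 new -> 26 infected
Step 8: +4 new -> 30 infected
Step 9: +2 new -> 32 infected
Step 10: +2 new -> 34 infected
Step 11: +1 new -> 35 infected
Step 12: +0 new -> 35 infected

Answer: 12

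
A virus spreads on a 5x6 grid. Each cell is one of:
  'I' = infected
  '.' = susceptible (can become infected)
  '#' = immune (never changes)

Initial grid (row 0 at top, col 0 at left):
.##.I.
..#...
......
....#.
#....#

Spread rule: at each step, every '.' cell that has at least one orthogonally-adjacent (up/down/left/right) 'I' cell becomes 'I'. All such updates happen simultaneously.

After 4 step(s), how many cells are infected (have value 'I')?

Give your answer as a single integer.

Answer: 12

Derivation:
Step 0 (initial): 1 infected
Step 1: +3 new -> 4 infected
Step 2: +3 new -> 7 infected
Step 3: +2 new -> 9 infected
Step 4: +3 new -> 12 infected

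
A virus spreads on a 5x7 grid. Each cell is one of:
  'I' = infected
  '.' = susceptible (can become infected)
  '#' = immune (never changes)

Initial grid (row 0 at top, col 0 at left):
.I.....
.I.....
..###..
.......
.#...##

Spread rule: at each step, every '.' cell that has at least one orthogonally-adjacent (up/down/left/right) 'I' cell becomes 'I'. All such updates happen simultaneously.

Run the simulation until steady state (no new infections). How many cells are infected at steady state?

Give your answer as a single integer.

Answer: 29

Derivation:
Step 0 (initial): 2 infected
Step 1: +5 new -> 7 infected
Step 2: +4 new -> 11 infected
Step 3: +4 new -> 15 infected
Step 4: +5 new -> 20 infected
Step 5: +5 new -> 25 infected
Step 6: +3 new -> 28 infected
Step 7: +1 new -> 29 infected
Step 8: +0 new -> 29 infected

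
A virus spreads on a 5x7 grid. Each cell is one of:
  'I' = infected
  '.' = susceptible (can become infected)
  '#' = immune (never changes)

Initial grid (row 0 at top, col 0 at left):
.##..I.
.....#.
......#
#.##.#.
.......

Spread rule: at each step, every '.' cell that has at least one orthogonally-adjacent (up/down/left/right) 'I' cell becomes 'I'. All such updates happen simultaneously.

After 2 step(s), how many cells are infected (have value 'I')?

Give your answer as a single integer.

Answer: 6

Derivation:
Step 0 (initial): 1 infected
Step 1: +2 new -> 3 infected
Step 2: +3 new -> 6 infected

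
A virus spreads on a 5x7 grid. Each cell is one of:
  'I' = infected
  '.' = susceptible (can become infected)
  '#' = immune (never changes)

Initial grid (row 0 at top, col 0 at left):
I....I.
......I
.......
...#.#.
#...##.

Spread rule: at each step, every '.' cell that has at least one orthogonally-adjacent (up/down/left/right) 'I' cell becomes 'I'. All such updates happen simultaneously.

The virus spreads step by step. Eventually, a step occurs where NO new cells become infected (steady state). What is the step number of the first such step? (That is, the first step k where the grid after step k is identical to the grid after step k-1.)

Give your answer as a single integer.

Answer: 8

Derivation:
Step 0 (initial): 3 infected
Step 1: +6 new -> 9 infected
Step 2: +7 new -> 16 infected
Step 3: +6 new -> 22 infected
Step 4: +4 new -> 26 infected
Step 5: +2 new -> 28 infected
Step 6: +1 new -> 29 infected
Step 7: +1 new -> 30 infected
Step 8: +0 new -> 30 infected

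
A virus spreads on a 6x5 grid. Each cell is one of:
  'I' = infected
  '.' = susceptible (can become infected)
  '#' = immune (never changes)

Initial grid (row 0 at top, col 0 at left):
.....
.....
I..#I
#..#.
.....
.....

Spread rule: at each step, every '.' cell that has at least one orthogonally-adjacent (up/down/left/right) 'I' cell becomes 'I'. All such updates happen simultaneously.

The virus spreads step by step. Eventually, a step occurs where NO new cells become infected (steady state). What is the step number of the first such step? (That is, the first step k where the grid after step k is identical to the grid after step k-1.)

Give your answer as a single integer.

Answer: 6

Derivation:
Step 0 (initial): 2 infected
Step 1: +4 new -> 6 infected
Step 2: +7 new -> 13 infected
Step 3: +7 new -> 20 infected
Step 4: +5 new -> 25 infected
Step 5: +2 new -> 27 infected
Step 6: +0 new -> 27 infected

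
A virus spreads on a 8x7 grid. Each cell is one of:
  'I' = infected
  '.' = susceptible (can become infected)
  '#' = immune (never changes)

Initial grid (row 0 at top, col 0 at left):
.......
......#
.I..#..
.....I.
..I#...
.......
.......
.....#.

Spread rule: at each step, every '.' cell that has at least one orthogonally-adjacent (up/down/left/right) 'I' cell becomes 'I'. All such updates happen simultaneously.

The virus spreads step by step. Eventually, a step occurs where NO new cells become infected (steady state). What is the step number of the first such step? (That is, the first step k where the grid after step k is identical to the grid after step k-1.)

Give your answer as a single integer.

Step 0 (initial): 3 infected
Step 1: +11 new -> 14 infected
Step 2: +15 new -> 29 infected
Step 3: +12 new -> 41 infected
Step 4: +8 new -> 49 infected
Step 5: +3 new -> 52 infected
Step 6: +0 new -> 52 infected

Answer: 6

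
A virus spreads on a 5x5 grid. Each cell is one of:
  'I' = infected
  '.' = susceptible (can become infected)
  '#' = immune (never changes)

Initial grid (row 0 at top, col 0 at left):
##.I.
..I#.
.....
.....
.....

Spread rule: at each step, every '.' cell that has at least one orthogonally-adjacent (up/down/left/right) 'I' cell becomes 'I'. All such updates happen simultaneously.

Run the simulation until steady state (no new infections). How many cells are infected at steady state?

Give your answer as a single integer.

Answer: 22

Derivation:
Step 0 (initial): 2 infected
Step 1: +4 new -> 6 infected
Step 2: +5 new -> 11 infected
Step 3: +5 new -> 16 infected
Step 4: +4 new -> 20 infected
Step 5: +2 new -> 22 infected
Step 6: +0 new -> 22 infected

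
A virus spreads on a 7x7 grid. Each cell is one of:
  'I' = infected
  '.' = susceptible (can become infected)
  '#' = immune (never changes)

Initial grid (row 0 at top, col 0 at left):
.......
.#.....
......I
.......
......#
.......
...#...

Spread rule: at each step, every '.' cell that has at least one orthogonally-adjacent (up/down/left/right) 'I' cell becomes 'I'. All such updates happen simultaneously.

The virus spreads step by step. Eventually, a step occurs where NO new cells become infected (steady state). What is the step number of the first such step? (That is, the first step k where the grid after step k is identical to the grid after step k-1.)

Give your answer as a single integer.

Answer: 11

Derivation:
Step 0 (initial): 1 infected
Step 1: +3 new -> 4 infected
Step 2: +4 new -> 8 infected
Step 3: +5 new -> 13 infected
Step 4: +6 new -> 19 infected
Step 5: +8 new -> 27 infected
Step 6: +7 new -> 34 infected
Step 7: +5 new -> 39 infected
Step 8: +4 new -> 43 infected
Step 9: +2 new -> 45 infected
Step 10: +1 new -> 46 infected
Step 11: +0 new -> 46 infected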